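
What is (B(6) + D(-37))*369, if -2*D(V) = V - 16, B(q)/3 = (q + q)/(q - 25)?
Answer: 345015/38 ≈ 9079.3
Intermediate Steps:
B(q) = 6*q/(-25 + q) (B(q) = 3*((q + q)/(q - 25)) = 3*((2*q)/(-25 + q)) = 3*(2*q/(-25 + q)) = 6*q/(-25 + q))
D(V) = 8 - V/2 (D(V) = -(V - 16)/2 = -(-16 + V)/2 = 8 - V/2)
(B(6) + D(-37))*369 = (6*6/(-25 + 6) + (8 - ½*(-37)))*369 = (6*6/(-19) + (8 + 37/2))*369 = (6*6*(-1/19) + 53/2)*369 = (-36/19 + 53/2)*369 = (935/38)*369 = 345015/38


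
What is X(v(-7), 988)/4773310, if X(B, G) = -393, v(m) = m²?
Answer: -393/4773310 ≈ -8.2333e-5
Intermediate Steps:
X(v(-7), 988)/4773310 = -393/4773310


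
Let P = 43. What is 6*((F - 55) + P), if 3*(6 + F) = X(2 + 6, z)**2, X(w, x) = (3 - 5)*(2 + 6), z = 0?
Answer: 404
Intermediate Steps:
X(w, x) = -16 (X(w, x) = -2*8 = -16)
F = 238/3 (F = -6 + (1/3)*(-16)**2 = -6 + (1/3)*256 = -6 + 256/3 = 238/3 ≈ 79.333)
6*((F - 55) + P) = 6*((238/3 - 55) + 43) = 6*(73/3 + 43) = 6*(202/3) = 404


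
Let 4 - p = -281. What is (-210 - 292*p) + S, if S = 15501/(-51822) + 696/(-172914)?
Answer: -41533223954137/497819406 ≈ -83430.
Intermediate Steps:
p = 285 (p = 4 - 1*(-281) = 4 + 281 = 285)
S = -150911557/497819406 (S = 15501*(-1/51822) + 696*(-1/172914) = -5167/17274 - 116/28819 = -150911557/497819406 ≈ -0.30315)
(-210 - 292*p) + S = (-210 - 292*285) - 150911557/497819406 = (-210 - 83220) - 150911557/497819406 = -83430 - 150911557/497819406 = -41533223954137/497819406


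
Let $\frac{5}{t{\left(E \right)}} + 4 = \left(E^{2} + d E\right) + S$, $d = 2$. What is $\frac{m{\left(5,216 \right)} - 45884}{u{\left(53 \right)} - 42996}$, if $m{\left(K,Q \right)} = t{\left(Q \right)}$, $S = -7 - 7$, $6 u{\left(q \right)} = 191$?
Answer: $\frac{86390395}{80892933} \approx 1.068$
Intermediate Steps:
$u{\left(q \right)} = \frac{191}{6}$ ($u{\left(q \right)} = \frac{1}{6} \cdot 191 = \frac{191}{6}$)
$S = -14$
$t{\left(E \right)} = \frac{5}{-18 + E^{2} + 2 E}$ ($t{\left(E \right)} = \frac{5}{-4 - \left(14 - E^{2} - 2 E\right)} = \frac{5}{-4 + \left(-14 + E^{2} + 2 E\right)} = \frac{5}{-18 + E^{2} + 2 E}$)
$m{\left(K,Q \right)} = \frac{5}{-18 + Q^{2} + 2 Q}$
$\frac{m{\left(5,216 \right)} - 45884}{u{\left(53 \right)} - 42996} = \frac{\frac{5}{-18 + 216^{2} + 2 \cdot 216} - 45884}{\frac{191}{6} - 42996} = \frac{\frac{5}{-18 + 46656 + 432} - 45884}{- \frac{257785}{6}} = \left(\frac{5}{47070} - 45884\right) \left(- \frac{6}{257785}\right) = \left(5 \cdot \frac{1}{47070} - 45884\right) \left(- \frac{6}{257785}\right) = \left(\frac{1}{9414} - 45884\right) \left(- \frac{6}{257785}\right) = \left(- \frac{431951975}{9414}\right) \left(- \frac{6}{257785}\right) = \frac{86390395}{80892933}$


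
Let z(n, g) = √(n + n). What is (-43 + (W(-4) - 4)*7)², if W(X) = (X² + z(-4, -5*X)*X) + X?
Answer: (-13 + 56*I*√2)² ≈ -6103.0 - 2059.1*I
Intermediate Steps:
z(n, g) = √2*√n (z(n, g) = √(2*n) = √2*√n)
W(X) = X + X² + 2*I*X*√2 (W(X) = (X² + (√2*√(-4))*X) + X = (X² + (√2*(2*I))*X) + X = (X² + (2*I*√2)*X) + X = (X² + 2*I*X*√2) + X = X + X² + 2*I*X*√2)
(-43 + (W(-4) - 4)*7)² = (-43 + (-4*(1 - 4 + 2*I*√2) - 4)*7)² = (-43 + (-4*(-3 + 2*I*√2) - 4)*7)² = (-43 + ((12 - 8*I*√2) - 4)*7)² = (-43 + (8 - 8*I*√2)*7)² = (-43 + (56 - 56*I*√2))² = (13 - 56*I*√2)²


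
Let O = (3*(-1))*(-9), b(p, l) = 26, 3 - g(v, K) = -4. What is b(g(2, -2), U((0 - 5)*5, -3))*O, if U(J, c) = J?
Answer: 702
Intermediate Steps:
g(v, K) = 7 (g(v, K) = 3 - 1*(-4) = 3 + 4 = 7)
O = 27 (O = -3*(-9) = 27)
b(g(2, -2), U((0 - 5)*5, -3))*O = 26*27 = 702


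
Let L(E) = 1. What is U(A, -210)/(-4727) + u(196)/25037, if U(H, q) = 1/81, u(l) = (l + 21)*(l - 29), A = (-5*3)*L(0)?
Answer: 13875416956/9586341819 ≈ 1.4474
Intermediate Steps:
A = -15 (A = -5*3*1 = -15*1 = -15)
u(l) = (-29 + l)*(21 + l) (u(l) = (21 + l)*(-29 + l) = (-29 + l)*(21 + l))
U(H, q) = 1/81
U(A, -210)/(-4727) + u(196)/25037 = (1/81)/(-4727) + (-609 + 196² - 8*196)/25037 = (1/81)*(-1/4727) + (-609 + 38416 - 1568)*(1/25037) = -1/382887 + 36239*(1/25037) = -1/382887 + 36239/25037 = 13875416956/9586341819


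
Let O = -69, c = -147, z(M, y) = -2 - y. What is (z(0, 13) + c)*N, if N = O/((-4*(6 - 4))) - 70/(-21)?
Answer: -7749/4 ≈ -1937.3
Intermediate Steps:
N = 287/24 (N = -69*(-1/(4*(6 - 4))) - 70/(-21) = -69/((-4*2)) - 70*(-1/21) = -69/(-8) + 10/3 = -69*(-⅛) + 10/3 = 69/8 + 10/3 = 287/24 ≈ 11.958)
(z(0, 13) + c)*N = ((-2 - 1*13) - 147)*(287/24) = ((-2 - 13) - 147)*(287/24) = (-15 - 147)*(287/24) = -162*287/24 = -7749/4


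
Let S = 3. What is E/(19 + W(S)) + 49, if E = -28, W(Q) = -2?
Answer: 805/17 ≈ 47.353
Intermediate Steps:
E/(19 + W(S)) + 49 = -28/(19 - 2) + 49 = -28/17 + 49 = 805/17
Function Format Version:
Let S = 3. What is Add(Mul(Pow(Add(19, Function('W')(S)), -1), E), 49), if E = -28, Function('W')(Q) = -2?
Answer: Rational(805, 17) ≈ 47.353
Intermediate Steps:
Add(Mul(Pow(Add(19, Function('W')(S)), -1), E), 49) = Add(Mul(Pow(Add(19, -2), -1), -28), 49) = Add(Mul(Pow(17, -1), -28), 49) = Add(Mul(Rational(1, 17), -28), 49) = Add(Rational(-28, 17), 49) = Rational(805, 17)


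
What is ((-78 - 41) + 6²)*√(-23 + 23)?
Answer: 0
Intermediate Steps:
((-78 - 41) + 6²)*√(-23 + 23) = (-119 + 36)*√0 = -83*0 = 0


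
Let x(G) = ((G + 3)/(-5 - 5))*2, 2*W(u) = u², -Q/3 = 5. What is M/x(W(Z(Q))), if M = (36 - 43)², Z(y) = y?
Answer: -70/33 ≈ -2.1212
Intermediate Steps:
Q = -15 (Q = -3*5 = -15)
M = 49 (M = (-7)² = 49)
W(u) = u²/2
x(G) = -⅗ - G/5 (x(G) = ((3 + G)/(-10))*2 = ((3 + G)*(-⅒))*2 = (-3/10 - G/10)*2 = -⅗ - G/5)
M/x(W(Z(Q))) = 49/(-⅗ - (-15)²/10) = 49/(-⅗ - 225/10) = 49/(-⅗ - ⅕*225/2) = 49/(-⅗ - 45/2) = 49/(-231/10) = 49*(-10/231) = -70/33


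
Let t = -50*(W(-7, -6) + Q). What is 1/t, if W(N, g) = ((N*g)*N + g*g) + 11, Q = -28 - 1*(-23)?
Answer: 1/12600 ≈ 7.9365e-5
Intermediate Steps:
Q = -5 (Q = -28 + 23 = -5)
W(N, g) = 11 + g² + g*N² (W(N, g) = (g*N² + g²) + 11 = (g² + g*N²) + 11 = 11 + g² + g*N²)
t = 12600 (t = -50*((11 + (-6)² - 6*(-7)²) - 5) = -50*((11 + 36 - 6*49) - 5) = -50*((11 + 36 - 294) - 5) = -50*(-247 - 5) = -50*(-252) = 12600)
1/t = 1/12600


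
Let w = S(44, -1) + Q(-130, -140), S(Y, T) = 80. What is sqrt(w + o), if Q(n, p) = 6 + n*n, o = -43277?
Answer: I*sqrt(26291) ≈ 162.15*I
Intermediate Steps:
Q(n, p) = 6 + n**2
w = 16986 (w = 80 + (6 + (-130)**2) = 80 + (6 + 16900) = 80 + 16906 = 16986)
sqrt(w + o) = sqrt(16986 - 43277) = sqrt(-26291) = I*sqrt(26291)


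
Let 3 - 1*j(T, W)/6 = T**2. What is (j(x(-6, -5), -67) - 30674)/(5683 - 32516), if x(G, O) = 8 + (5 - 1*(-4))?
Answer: 32390/26833 ≈ 1.2071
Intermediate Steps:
x(G, O) = 17 (x(G, O) = 8 + (5 + 4) = 8 + 9 = 17)
j(T, W) = 18 - 6*T**2
(j(x(-6, -5), -67) - 30674)/(5683 - 32516) = ((18 - 6*17**2) - 30674)/(5683 - 32516) = ((18 - 6*289) - 30674)/(-26833) = ((18 - 1734) - 30674)*(-1/26833) = (-1716 - 30674)*(-1/26833) = -32390*(-1/26833) = 32390/26833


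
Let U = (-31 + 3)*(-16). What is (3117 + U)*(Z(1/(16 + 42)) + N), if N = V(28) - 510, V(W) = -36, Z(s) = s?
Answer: -112892855/58 ≈ -1.9464e+6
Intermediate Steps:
U = 448 (U = -28*(-16) = 448)
N = -546 (N = -36 - 510 = -546)
(3117 + U)*(Z(1/(16 + 42)) + N) = (3117 + 448)*(1/(16 + 42) - 546) = 3565*(1/58 - 546) = 3565*(-31667/58) = -112892855/58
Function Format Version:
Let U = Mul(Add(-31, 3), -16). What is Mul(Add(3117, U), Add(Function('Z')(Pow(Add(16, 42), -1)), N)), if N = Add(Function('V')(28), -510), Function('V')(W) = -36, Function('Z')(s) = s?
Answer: Rational(-112892855, 58) ≈ -1.9464e+6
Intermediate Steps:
U = 448 (U = Mul(-28, -16) = 448)
N = -546 (N = Add(-36, -510) = -546)
Mul(Add(3117, U), Add(Function('Z')(Pow(Add(16, 42), -1)), N)) = Mul(Add(3117, 448), Add(Pow(Add(16, 42), -1), -546)) = Mul(3565, Add(Pow(58, -1), -546)) = Mul(3565, Add(Rational(1, 58), -546)) = Mul(3565, Rational(-31667, 58)) = Rational(-112892855, 58)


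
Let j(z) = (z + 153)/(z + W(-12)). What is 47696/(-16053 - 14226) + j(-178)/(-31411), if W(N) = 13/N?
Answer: -3219595875044/2043900294681 ≈ -1.5752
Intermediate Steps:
j(z) = (153 + z)/(-13/12 + z) (j(z) = (z + 153)/(z + 13/(-12)) = (153 + z)/(z + 13*(-1/12)) = (153 + z)/(z - 13/12) = (153 + z)/(-13/12 + z))
47696/(-16053 - 14226) + j(-178)/(-31411) = 47696/(-16053 - 14226) + (12*(153 - 178)/(-13 + 12*(-178)))/(-31411) = 47696/(-30279) + (12*(-25)/(-13 - 2136))*(-1/31411) = 47696*(-1/30279) + (12*(-25)/(-2149))*(-1/31411) = -47696/30279 + (12*(-1/2149)*(-25))*(-1/31411) = -47696/30279 + (300/2149)*(-1/31411) = -47696/30279 - 300/67502239 = -3219595875044/2043900294681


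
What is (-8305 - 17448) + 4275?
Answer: -21478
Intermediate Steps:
(-8305 - 17448) + 4275 = -25753 + 4275 = -21478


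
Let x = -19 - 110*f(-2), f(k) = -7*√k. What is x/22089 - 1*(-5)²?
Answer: -552244/22089 + 770*I*√2/22089 ≈ -25.001 + 0.049298*I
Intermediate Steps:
x = -19 + 770*I*√2 (x = -19 - (-770)*√(-2) = -19 - (-770)*I*√2 = -19 + 770*I*√2 ≈ -19.0 + 1088.9*I)
x/22089 - 1*(-5)² = (-19 + 770*I*√2)/22089 - 1*(-5)² = (-19 + 770*I*√2)*(1/22089) - 1*25 = (-19/22089 + 770*I*√2/22089) - 25 = -552244/22089 + 770*I*√2/22089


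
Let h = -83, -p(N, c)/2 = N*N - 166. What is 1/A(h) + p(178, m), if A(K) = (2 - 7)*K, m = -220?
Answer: -26159939/415 ≈ -63036.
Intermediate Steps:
p(N, c) = 332 - 2*N² (p(N, c) = -2*(N*N - 166) = -2*(N² - 166) = -2*(-166 + N²) = 332 - 2*N²)
A(K) = -5*K
1/A(h) + p(178, m) = 1/(-5*(-83)) + (332 - 2*178²) = 1/415 + (332 - 2*31684) = 1/415 + (332 - 63368) = 1/415 - 63036 = -26159939/415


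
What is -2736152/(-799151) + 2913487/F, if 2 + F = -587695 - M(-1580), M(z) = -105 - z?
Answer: -716251903393/470837392972 ≈ -1.5212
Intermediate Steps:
F = -589172 (F = -2 + (-587695 - (-105 - 1*(-1580))) = -2 + (-587695 - (-105 + 1580)) = -2 + (-587695 - 1*1475) = -2 + (-587695 - 1475) = -2 - 589170 = -589172)
-2736152/(-799151) + 2913487/F = -2736152/(-799151) + 2913487/(-589172) = -2736152*(-1/799151) + 2913487*(-1/589172) = 2736152/799151 - 2913487/589172 = -716251903393/470837392972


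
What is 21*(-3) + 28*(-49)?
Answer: -1435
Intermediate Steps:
21*(-3) + 28*(-49) = -63 - 1372 = -1435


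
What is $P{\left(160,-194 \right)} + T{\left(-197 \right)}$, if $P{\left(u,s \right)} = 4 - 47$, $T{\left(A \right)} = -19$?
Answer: $-62$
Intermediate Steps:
$P{\left(u,s \right)} = -43$ ($P{\left(u,s \right)} = 4 - 47 = -43$)
$P{\left(160,-194 \right)} + T{\left(-197 \right)} = -43 - 19 = -62$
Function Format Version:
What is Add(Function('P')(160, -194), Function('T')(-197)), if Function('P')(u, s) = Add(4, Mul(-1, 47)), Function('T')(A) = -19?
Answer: -62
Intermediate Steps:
Function('P')(u, s) = -43 (Function('P')(u, s) = Add(4, -47) = -43)
Add(Function('P')(160, -194), Function('T')(-197)) = Add(-43, -19) = -62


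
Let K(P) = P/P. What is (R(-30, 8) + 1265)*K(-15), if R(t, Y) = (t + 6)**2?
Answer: 1841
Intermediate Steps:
K(P) = 1
R(t, Y) = (6 + t)**2
(R(-30, 8) + 1265)*K(-15) = ((6 - 30)**2 + 1265)*1 = ((-24)**2 + 1265)*1 = (576 + 1265)*1 = 1841*1 = 1841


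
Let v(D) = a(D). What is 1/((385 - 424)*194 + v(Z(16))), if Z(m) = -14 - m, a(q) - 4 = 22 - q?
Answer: -1/7510 ≈ -0.00013316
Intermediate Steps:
a(q) = 26 - q (a(q) = 4 + (22 - q) = 26 - q)
v(D) = 26 - D
1/((385 - 424)*194 + v(Z(16))) = 1/((385 - 424)*194 + (26 - (-14 - 1*16))) = 1/(-39*194 + (26 - (-14 - 16))) = 1/(-7566 + (26 - 1*(-30))) = 1/(-7566 + (26 + 30)) = 1/(-7566 + 56) = 1/(-7510) = -1/7510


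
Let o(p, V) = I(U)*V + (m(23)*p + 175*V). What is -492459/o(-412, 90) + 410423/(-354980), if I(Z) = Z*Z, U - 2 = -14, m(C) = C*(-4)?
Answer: -101076506771/11823318860 ≈ -8.5489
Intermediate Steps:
m(C) = -4*C
U = -12 (U = 2 - 14 = -12)
I(Z) = Z²
o(p, V) = -92*p + 319*V (o(p, V) = (-12)²*V + ((-4*23)*p + 175*V) = 144*V + (-92*p + 175*V) = -92*p + 319*V)
-492459/o(-412, 90) + 410423/(-354980) = -492459/(-92*(-412) + 319*90) + 410423/(-354980) = -492459/(37904 + 28710) + 410423*(-1/354980) = -492459/66614 - 410423/354980 = -101076506771/11823318860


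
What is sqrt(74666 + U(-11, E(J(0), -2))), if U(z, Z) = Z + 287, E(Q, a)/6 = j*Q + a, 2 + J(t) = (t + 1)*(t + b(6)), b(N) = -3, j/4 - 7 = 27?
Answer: sqrt(70861) ≈ 266.20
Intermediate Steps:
j = 136 (j = 28 + 4*27 = 28 + 108 = 136)
J(t) = -2 + (1 + t)*(-3 + t) (J(t) = -2 + (t + 1)*(t - 3) = -2 + (1 + t)*(-3 + t))
E(Q, a) = 6*a + 816*Q (E(Q, a) = 6*(136*Q + a) = 6*(a + 136*Q) = 6*a + 816*Q)
U(z, Z) = 287 + Z
sqrt(74666 + U(-11, E(J(0), -2))) = sqrt(74666 + (287 + (6*(-2) + 816*(-5 + 0**2 - 2*0)))) = sqrt(74666 + (287 + (-12 + 816*(-5 + 0 + 0)))) = sqrt(74666 + (287 + (-12 + 816*(-5)))) = sqrt(74666 + (287 + (-12 - 4080))) = sqrt(74666 + (287 - 4092)) = sqrt(74666 - 3805) = sqrt(70861)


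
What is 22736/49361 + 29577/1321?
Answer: 1489984553/65205881 ≈ 22.850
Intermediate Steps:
22736/49361 + 29577/1321 = 1489984553/65205881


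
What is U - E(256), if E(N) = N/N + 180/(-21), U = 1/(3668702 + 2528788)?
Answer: 328466977/43382430 ≈ 7.5714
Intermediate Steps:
U = 1/6197490 ≈ 1.6136e-7
E(N) = -53/7 (E(N) = 1 + 180*(-1/21) = 1 - 60/7 = -53/7)
U - E(256) = 1/6197490 - 1*(-53/7) = 1/6197490 + 53/7 = 328466977/43382430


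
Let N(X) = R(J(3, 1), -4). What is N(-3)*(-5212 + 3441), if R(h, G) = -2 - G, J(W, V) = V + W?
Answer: -3542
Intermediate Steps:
N(X) = 2 (N(X) = -2 - 1*(-4) = -2 + 4 = 2)
N(-3)*(-5212 + 3441) = 2*(-5212 + 3441) = 2*(-1771) = -3542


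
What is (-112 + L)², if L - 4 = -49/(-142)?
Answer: 233692369/20164 ≈ 11590.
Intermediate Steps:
L = 617/142 (L = 4 - 49/(-142) = 4 - 49*(-1/142) = 4 + 49/142 = 617/142 ≈ 4.3451)
(-112 + L)² = (-112 + 617/142)² = (-15287/142)² = 233692369/20164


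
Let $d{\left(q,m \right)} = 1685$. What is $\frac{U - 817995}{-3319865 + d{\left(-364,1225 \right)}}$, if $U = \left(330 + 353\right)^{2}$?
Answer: $\frac{175753}{1659090} \approx 0.10593$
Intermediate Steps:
$U = 466489$ ($U = 683^{2} = 466489$)
$\frac{U - 817995}{-3319865 + d{\left(-364,1225 \right)}} = \frac{466489 - 817995}{-3319865 + 1685} = - \frac{351506}{-3318180} = \left(-351506\right) \left(- \frac{1}{3318180}\right) = \frac{175753}{1659090}$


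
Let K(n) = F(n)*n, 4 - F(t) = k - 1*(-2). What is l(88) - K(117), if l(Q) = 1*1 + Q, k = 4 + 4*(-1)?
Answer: -145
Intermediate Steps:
k = 0 (k = 4 - 4 = 0)
F(t) = 2 (F(t) = 4 - (0 - 1*(-2)) = 4 - (0 + 2) = 4 - 1*2 = 4 - 2 = 2)
l(Q) = 1 + Q
K(n) = 2*n
l(88) - K(117) = (1 + 88) - 2*117 = 89 - 1*234 = 89 - 234 = -145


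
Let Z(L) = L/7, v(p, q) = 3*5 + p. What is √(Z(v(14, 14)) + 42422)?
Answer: √2078881/7 ≈ 205.98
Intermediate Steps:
v(p, q) = 15 + p
Z(L) = L/7 (Z(L) = L*(⅐) = L/7)
√(Z(v(14, 14)) + 42422) = √((15 + 14)/7 + 42422) = √((⅐)*29 + 42422) = √(29/7 + 42422) = √(296983/7) = √2078881/7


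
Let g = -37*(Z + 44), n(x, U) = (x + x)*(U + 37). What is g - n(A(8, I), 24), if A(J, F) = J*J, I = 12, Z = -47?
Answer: -7697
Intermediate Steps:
A(J, F) = J**2
n(x, U) = 2*x*(37 + U) (n(x, U) = (2*x)*(37 + U) = 2*x*(37 + U))
g = 111 (g = -37*(-47 + 44) = -37*(-3) = 111)
g - n(A(8, I), 24) = 111 - 2*8**2*(37 + 24) = 111 - 2*64*61 = 111 - 1*7808 = 111 - 7808 = -7697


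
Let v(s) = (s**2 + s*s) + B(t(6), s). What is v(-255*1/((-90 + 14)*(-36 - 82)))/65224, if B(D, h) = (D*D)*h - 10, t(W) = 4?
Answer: -420354815/2622820882688 ≈ -0.00016027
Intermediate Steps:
B(D, h) = -10 + h*D**2 (B(D, h) = D**2*h - 10 = h*D**2 - 10 = -10 + h*D**2)
v(s) = -10 + 2*s**2 + 16*s (v(s) = (s**2 + s*s) + (-10 + s*4**2) = (s**2 + s**2) + (-10 + s*16) = 2*s**2 + (-10 + 16*s) = -10 + 2*s**2 + 16*s)
v(-255*1/((-90 + 14)*(-36 - 82)))/65224 = (-10 + 2*(-255*1/((-90 + 14)*(-36 - 82)))**2 + 16*(-255*1/((-90 + 14)*(-36 - 82))))/65224 = (-10 + 2*(-255/((-118*(-76))))**2 + 16*(-255/((-118*(-76)))))*(1/65224) = (-10 + 2*(-255/8968)**2 + 16*(-255/8968))*(1/65224) = (-10 + 2*(65025/80425024) - 510/1121)*(1/65224) = (-10 + 65025/40212512 - 510/1121)*(1/65224) = -420354815/40212512*1/65224 = -420354815/2622820882688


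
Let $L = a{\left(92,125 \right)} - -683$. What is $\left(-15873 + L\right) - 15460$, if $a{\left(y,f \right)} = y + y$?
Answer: $-30466$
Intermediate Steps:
$a{\left(y,f \right)} = 2 y$
$L = 867$ ($L = 2 \cdot 92 - -683 = 184 + 683 = 867$)
$\left(-15873 + L\right) - 15460 = \left(-15873 + 867\right) - 15460 = -15006 - 15460 = -30466$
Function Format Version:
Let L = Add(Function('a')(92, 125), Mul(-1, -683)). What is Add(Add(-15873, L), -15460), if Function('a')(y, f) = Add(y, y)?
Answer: -30466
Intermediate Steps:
Function('a')(y, f) = Mul(2, y)
L = 867 (L = Add(Mul(2, 92), Mul(-1, -683)) = Add(184, 683) = 867)
Add(Add(-15873, L), -15460) = Add(Add(-15873, 867), -15460) = Add(-15006, -15460) = -30466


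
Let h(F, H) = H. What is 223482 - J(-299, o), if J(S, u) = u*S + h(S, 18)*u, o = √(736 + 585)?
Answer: 223482 + 281*√1321 ≈ 2.3370e+5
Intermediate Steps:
o = √1321 ≈ 36.346
J(S, u) = 18*u + S*u (J(S, u) = u*S + 18*u = S*u + 18*u = 18*u + S*u)
223482 - J(-299, o) = 223482 - √1321*(18 - 299) = 223482 - √1321*(-281) = 223482 - (-281)*√1321 = 223482 + 281*√1321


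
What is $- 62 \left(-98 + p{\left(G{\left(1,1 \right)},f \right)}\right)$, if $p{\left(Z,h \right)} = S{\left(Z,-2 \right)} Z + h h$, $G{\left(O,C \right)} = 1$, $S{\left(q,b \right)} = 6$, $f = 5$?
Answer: $4154$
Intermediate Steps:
$p{\left(Z,h \right)} = h^{2} + 6 Z$ ($p{\left(Z,h \right)} = 6 Z + h h = 6 Z + h^{2} = h^{2} + 6 Z$)
$- 62 \left(-98 + p{\left(G{\left(1,1 \right)},f \right)}\right) = - 62 \left(-98 + \left(5^{2} + 6 \cdot 1\right)\right) = - 62 \left(-98 + \left(25 + 6\right)\right) = - 62 \left(-98 + 31\right) = \left(-62\right) \left(-67\right) = 4154$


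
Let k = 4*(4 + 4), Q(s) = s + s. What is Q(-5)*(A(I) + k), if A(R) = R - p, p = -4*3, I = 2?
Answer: -460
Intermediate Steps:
Q(s) = 2*s
k = 32 (k = 4*8 = 32)
p = -12
A(R) = 12 + R (A(R) = R - 1*(-12) = R + 12 = 12 + R)
Q(-5)*(A(I) + k) = (2*(-5))*((12 + 2) + 32) = -10*(14 + 32) = -10*46 = -460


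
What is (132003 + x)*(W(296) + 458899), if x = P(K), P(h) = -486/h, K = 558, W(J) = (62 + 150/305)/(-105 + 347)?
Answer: 1260034700912550/20801 ≈ 6.0576e+10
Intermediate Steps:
W(J) = 1906/7381 (W(J) = (62 + 150*(1/305))/242 = (62 + 30/61)*(1/242) = (3812/61)*(1/242) = 1906/7381)
x = -27/31 (x = -486/558 = -486*1/558 = -27/31 ≈ -0.87097)
(132003 + x)*(W(296) + 458899) = (132003 - 27/31)*(1906/7381 + 458899) = (4092066/31)*(3387135425/7381) = 1260034700912550/20801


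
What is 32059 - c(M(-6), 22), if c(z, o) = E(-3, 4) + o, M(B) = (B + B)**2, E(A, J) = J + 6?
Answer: 32027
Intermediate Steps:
E(A, J) = 6 + J
M(B) = 4*B**2 (M(B) = (2*B)**2 = 4*B**2)
c(z, o) = 10 + o (c(z, o) = (6 + 4) + o = 10 + o)
32059 - c(M(-6), 22) = 32059 - (10 + 22) = 32059 - 1*32 = 32059 - 32 = 32027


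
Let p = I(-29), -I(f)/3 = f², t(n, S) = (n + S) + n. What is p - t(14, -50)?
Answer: -2501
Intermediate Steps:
t(n, S) = S + 2*n (t(n, S) = (S + n) + n = S + 2*n)
I(f) = -3*f²
p = -2523 (p = -3*(-29)² = -3*841 = -2523)
p - t(14, -50) = -2523 - (-50 + 2*14) = -2523 - (-50 + 28) = -2523 - 1*(-22) = -2523 + 22 = -2501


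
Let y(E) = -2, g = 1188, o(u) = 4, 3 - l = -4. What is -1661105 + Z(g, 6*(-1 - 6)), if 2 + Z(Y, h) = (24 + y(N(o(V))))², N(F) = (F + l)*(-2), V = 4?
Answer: -1660623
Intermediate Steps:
l = 7 (l = 3 - 1*(-4) = 3 + 4 = 7)
N(F) = -14 - 2*F (N(F) = (F + 7)*(-2) = (7 + F)*(-2) = -14 - 2*F)
Z(Y, h) = 482 (Z(Y, h) = -2 + (24 - 2)² = -2 + 22² = -2 + 484 = 482)
-1661105 + Z(g, 6*(-1 - 6)) = -1661105 + 482 = -1660623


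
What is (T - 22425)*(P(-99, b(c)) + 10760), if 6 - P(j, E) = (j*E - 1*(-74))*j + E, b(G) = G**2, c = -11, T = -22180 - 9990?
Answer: 63764230250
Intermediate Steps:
T = -32170
P(j, E) = 6 - E - j*(74 + E*j) (P(j, E) = 6 - ((j*E - 1*(-74))*j + E) = 6 - ((E*j + 74)*j + E) = 6 - ((74 + E*j)*j + E) = 6 - (j*(74 + E*j) + E) = 6 - (E + j*(74 + E*j)) = 6 + (-E - j*(74 + E*j)) = 6 - E - j*(74 + E*j))
(T - 22425)*(P(-99, b(c)) + 10760) = (-32170 - 22425)*((6 - 1*(-11)**2 - 74*(-99) - 1*(-11)**2*(-99)**2) + 10760) = -54595*((6 - 1*121 + 7326 - 1*121*9801) + 10760) = -54595*((6 - 121 + 7326 - 1185921) + 10760) = -54595*(-1178710 + 10760) = -54595*(-1167950) = 63764230250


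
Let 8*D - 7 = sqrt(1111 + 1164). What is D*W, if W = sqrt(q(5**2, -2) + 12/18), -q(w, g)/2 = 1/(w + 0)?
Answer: sqrt(33)*(7 + 5*sqrt(91))/60 ≈ 5.2368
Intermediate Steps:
q(w, g) = -2/w (q(w, g) = -2/(w + 0) = -2/w)
D = 7/8 + 5*sqrt(91)/8 (D = 7/8 + sqrt(1111 + 1164)/8 = 7/8 + sqrt(2275)/8 = 7/8 + (5*sqrt(91))/8 = 7/8 + 5*sqrt(91)/8 ≈ 6.8371)
W = 2*sqrt(33)/15 (W = sqrt(-2/(5**2) + 12/18) = sqrt(-2/25 + 12*(1/18)) = sqrt(-2*1/25 + 2/3) = sqrt(-2/25 + 2/3) = sqrt(44/75) = 2*sqrt(33)/15 ≈ 0.76594)
D*W = (7/8 + 5*sqrt(91)/8)*(2*sqrt(33)/15) = 2*sqrt(33)*(7/8 + 5*sqrt(91)/8)/15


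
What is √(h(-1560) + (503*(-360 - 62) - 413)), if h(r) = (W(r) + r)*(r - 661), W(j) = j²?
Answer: I*√5401773519 ≈ 73497.0*I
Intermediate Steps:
h(r) = (-661 + r)*(r + r²) (h(r) = (r² + r)*(r - 661) = (r + r²)*(-661 + r) = (-661 + r)*(r + r²))
√(h(-1560) + (503*(-360 - 62) - 413)) = √(-1560*(-661 + (-1560)² - 660*(-1560)) + (503*(-360 - 62) - 413)) = √(-1560*(-661 + 2433600 + 1029600) + (503*(-422) - 413)) = √(-1560*3462539 + (-212266 - 413)) = √(-5401560840 - 212679) = √(-5401773519) = I*√5401773519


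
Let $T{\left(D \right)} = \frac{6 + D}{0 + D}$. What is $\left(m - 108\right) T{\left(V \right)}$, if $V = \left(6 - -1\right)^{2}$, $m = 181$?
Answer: $\frac{4015}{49} \approx 81.939$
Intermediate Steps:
$V = 49$ ($V = \left(6 + \left(-4 + 5\right)\right)^{2} = \left(6 + 1\right)^{2} = 7^{2} = 49$)
$T{\left(D \right)} = \frac{6 + D}{D}$
$\left(m - 108\right) T{\left(V \right)} = \left(181 - 108\right) \frac{6 + 49}{49} = \left(181 - 108\right) \frac{1}{49} \cdot 55 = 73 \cdot \frac{55}{49} = \frac{4015}{49}$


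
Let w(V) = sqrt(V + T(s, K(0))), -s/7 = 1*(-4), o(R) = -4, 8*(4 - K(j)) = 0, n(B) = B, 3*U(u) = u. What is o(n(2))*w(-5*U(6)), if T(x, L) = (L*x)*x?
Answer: -4*sqrt(3126) ≈ -223.64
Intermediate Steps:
U(u) = u/3
K(j) = 4 (K(j) = 4 - 1/8*0 = 4 + 0 = 4)
s = 28 (s = -7*(-4) = 28)
T(x, L) = L*x**2
w(V) = sqrt(3136 + V) (w(V) = sqrt(V + 4*28**2) = sqrt(V + 4*784) = sqrt(V + 3136) = sqrt(3136 + V))
o(n(2))*w(-5*U(6)) = -4*sqrt(3136 - 5*6/3) = -4*sqrt(3136 - 5*2) = -4*sqrt(3136 - 10) = -4*sqrt(3126)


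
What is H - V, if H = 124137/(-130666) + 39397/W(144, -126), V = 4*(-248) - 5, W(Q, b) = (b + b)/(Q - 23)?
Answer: -295045945331/16463916 ≈ -17921.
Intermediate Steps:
W(Q, b) = 2*b/(-23 + Q) (W(Q, b) = (2*b)/(-23 + Q) = 2*b/(-23 + Q))
V = -997 (V = -992 - 5 = -997)
H = -311460469583/16463916 (H = 124137/(-130666) + 39397/((2*(-126)/(-23 + 144))) = 124137*(-1/130666) + 39397/((2*(-126)/121)) = -124137/130666 + 39397/((2*(-126)*(1/121))) = -124137/130666 + 39397/(-252/121) = -124137/130666 + 39397*(-121/252) = -124137/130666 - 4767037/252 = -311460469583/16463916 ≈ -18918.)
H - V = -311460469583/16463916 - 1*(-997) = -311460469583/16463916 + 997 = -295045945331/16463916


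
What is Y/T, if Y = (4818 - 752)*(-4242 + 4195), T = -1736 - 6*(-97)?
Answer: 95551/577 ≈ 165.60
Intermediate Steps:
T = -1154 (T = -1736 + 582 = -1154)
Y = -191102 (Y = 4066*(-47) = -191102)
Y/T = -191102/(-1154) = -191102*(-1/1154) = 95551/577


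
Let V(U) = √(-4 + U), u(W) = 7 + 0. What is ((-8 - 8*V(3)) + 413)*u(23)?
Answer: 2835 - 56*I ≈ 2835.0 - 56.0*I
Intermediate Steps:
u(W) = 7
((-8 - 8*V(3)) + 413)*u(23) = ((-8 - 8*√(-4 + 3)) + 413)*7 = ((-8 - 8*I) + 413)*7 = (405 - 8*I)*7 = 2835 - 56*I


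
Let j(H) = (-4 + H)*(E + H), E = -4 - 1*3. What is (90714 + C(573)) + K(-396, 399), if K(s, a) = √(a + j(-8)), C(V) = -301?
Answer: 90413 + √579 ≈ 90437.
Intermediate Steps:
E = -7 (E = -4 - 3 = -7)
j(H) = (-7 + H)*(-4 + H) (j(H) = (-4 + H)*(-7 + H) = (-7 + H)*(-4 + H))
K(s, a) = √(180 + a) (K(s, a) = √(a + (28 + (-8)² - 11*(-8))) = √(a + (28 + 64 + 88)) = √(a + 180) = √(180 + a))
(90714 + C(573)) + K(-396, 399) = (90714 - 301) + √(180 + 399) = 90413 + √579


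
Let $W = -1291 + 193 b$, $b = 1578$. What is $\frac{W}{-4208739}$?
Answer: $- \frac{303263}{4208739} \approx -0.072056$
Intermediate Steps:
$W = 303263$ ($W = -1291 + 193 \cdot 1578 = -1291 + 304554 = 303263$)
$\frac{W}{-4208739} = \frac{303263}{-4208739} = 303263 \left(- \frac{1}{4208739}\right) = - \frac{303263}{4208739}$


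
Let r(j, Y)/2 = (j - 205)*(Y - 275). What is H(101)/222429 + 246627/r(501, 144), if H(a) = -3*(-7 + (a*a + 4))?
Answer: -19076540957/5749937936 ≈ -3.3177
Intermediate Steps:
H(a) = 9 - 3*a² (H(a) = -3*(-7 + (a² + 4)) = -3*(-7 + (4 + a²)) = -3*(-3 + a²) = 9 - 3*a²)
r(j, Y) = 2*(-275 + Y)*(-205 + j) (r(j, Y) = 2*((j - 205)*(Y - 275)) = 2*((-205 + j)*(-275 + Y)) = 2*((-275 + Y)*(-205 + j)) = 2*(-275 + Y)*(-205 + j))
H(101)/222429 + 246627/r(501, 144) = (9 - 3*101²)/222429 + 246627/(112750 - 550*501 - 410*144 + 2*144*501) = (9 - 3*10201)*(1/222429) + 246627/(112750 - 275550 - 59040 + 144288) = (9 - 30603)*(1/222429) + 246627/(-77552) = -30594*1/222429 + 246627*(-1/77552) = -10198/74143 - 246627/77552 = -19076540957/5749937936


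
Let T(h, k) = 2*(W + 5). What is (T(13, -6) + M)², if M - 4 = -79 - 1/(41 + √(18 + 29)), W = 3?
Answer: (96447 - √47)²/2669956 ≈ 3483.5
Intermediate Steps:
T(h, k) = 16 (T(h, k) = 2*(3 + 5) = 2*8 = 16)
M = -75 - 1/(41 + √47) (M = 4 + (-79 - 1/(41 + √(18 + 29))) = 4 + (-79 - 1/(41 + √47)) = -75 - 1/(41 + √47) ≈ -75.021)
(T(13, -6) + M)² = (16 + (-122591/1634 + √47/1634))² = (-96447/1634 + √47/1634)²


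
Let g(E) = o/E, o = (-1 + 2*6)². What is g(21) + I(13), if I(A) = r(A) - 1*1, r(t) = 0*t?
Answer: 100/21 ≈ 4.7619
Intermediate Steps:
r(t) = 0
o = 121 (o = (-1 + 12)² = 11² = 121)
g(E) = 121/E
I(A) = -1 (I(A) = 0 - 1*1 = 0 - 1 = -1)
g(21) + I(13) = 121/21 - 1 = 100/21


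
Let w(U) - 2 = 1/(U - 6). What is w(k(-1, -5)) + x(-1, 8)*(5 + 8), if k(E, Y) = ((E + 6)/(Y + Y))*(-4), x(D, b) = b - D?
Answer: 475/4 ≈ 118.75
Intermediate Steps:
k(E, Y) = -2*(6 + E)/Y (k(E, Y) = ((6 + E)/((2*Y)))*(-4) = ((6 + E)*(1/(2*Y)))*(-4) = ((6 + E)/(2*Y))*(-4) = -2*(6 + E)/Y)
w(U) = 2 + 1/(-6 + U) (w(U) = 2 + 1/(U - 6) = 2 + 1/(-6 + U))
w(k(-1, -5)) + x(-1, 8)*(5 + 8) = (-11 + 2*(2*(-6 - 1*(-1))/(-5)))/(-6 + 2*(-6 - 1*(-1))/(-5)) + (8 - 1*(-1))*(5 + 8) = (-11 + 2*(2*(-⅕)*(-6 + 1)))/(-6 + 2*(-⅕)*(-6 + 1)) + (8 + 1)*13 = (-11 + 2*(2*(-⅕)*(-5)))/(-6 + 2*(-⅕)*(-5)) + 9*13 = (-11 + 2*2)/(-6 + 2) + 117 = (-11 + 4)/(-4) + 117 = -¼*(-7) + 117 = 7/4 + 117 = 475/4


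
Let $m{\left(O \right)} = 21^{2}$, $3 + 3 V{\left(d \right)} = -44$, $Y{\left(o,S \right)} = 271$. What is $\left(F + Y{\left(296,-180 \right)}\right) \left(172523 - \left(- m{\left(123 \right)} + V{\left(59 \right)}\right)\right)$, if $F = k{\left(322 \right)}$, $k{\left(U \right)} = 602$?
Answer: $151011249$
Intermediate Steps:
$V{\left(d \right)} = - \frac{47}{3}$ ($V{\left(d \right)} = -1 + \frac{1}{3} \left(-44\right) = -1 - \frac{44}{3} = - \frac{47}{3}$)
$F = 602$
$m{\left(O \right)} = 441$
$\left(F + Y{\left(296,-180 \right)}\right) \left(172523 - \left(- m{\left(123 \right)} + V{\left(59 \right)}\right)\right) = \left(602 + 271\right) \left(172523 + \left(441 - - \frac{47}{3}\right)\right) = 873 \left(172523 + \left(441 + \frac{47}{3}\right)\right) = 873 \left(172523 + \frac{1370}{3}\right) = 873 \cdot \frac{518939}{3} = 151011249$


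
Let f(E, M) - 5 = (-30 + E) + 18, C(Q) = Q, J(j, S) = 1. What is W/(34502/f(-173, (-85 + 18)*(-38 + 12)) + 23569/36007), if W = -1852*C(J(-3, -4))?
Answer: 6001646760/619035547 ≈ 9.6952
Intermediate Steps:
f(E, M) = -7 + E (f(E, M) = 5 + ((-30 + E) + 18) = 5 + (-12 + E) = -7 + E)
W = -1852 (W = -1852*1 = -1852)
W/(34502/f(-173, (-85 + 18)*(-38 + 12)) + 23569/36007) = -1852/(34502/(-7 - 173) + 23569/36007) = -1852/(34502/(-180) + 23569*(1/36007)) = -1852/(34502*(-1/180) + 23569/36007) = -1852/(-17251/90 + 23569/36007) = -1852/(-619035547/3240630) = -1852*(-3240630/619035547) = 6001646760/619035547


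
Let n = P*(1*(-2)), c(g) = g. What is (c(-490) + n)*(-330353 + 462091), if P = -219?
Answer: -6850376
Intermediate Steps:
n = 438 (n = -219*(-2) = 438)
(c(-490) + n)*(-330353 + 462091) = (-490 + 438)*(-330353 + 462091) = -52*131738 = -6850376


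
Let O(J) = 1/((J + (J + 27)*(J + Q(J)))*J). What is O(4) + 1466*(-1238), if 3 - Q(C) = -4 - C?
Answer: -3404767407/1876 ≈ -1.8149e+6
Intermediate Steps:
Q(C) = 7 + C (Q(C) = 3 - (-4 - C) = 3 + (4 + C) = 7 + C)
O(J) = 1/(J*(J + (7 + 2*J)*(27 + J))) (O(J) = 1/((J + (J + 27)*(J + (7 + J)))*J) = 1/((J + (27 + J)*(7 + 2*J))*J) = 1/((J + (7 + 2*J)*(27 + J))*J) = 1/(J*(J + (7 + 2*J)*(27 + J))))
O(4) + 1466*(-1238) = 1/(4*(189 + 2*4**2 + 62*4)) + 1466*(-1238) = 1/(4*(189 + 2*16 + 248)) - 1814908 = 1/(4*(189 + 32 + 248)) - 1814908 = (1/4)/469 - 1814908 = (1/4)*(1/469) - 1814908 = 1/1876 - 1814908 = -3404767407/1876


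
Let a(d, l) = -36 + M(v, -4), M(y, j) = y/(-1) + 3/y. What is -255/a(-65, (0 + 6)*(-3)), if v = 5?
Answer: 1275/202 ≈ 6.3119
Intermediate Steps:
M(y, j) = -y + 3/y (M(y, j) = y*(-1) + 3/y = -y + 3/y)
a(d, l) = -202/5 (a(d, l) = -36 + (-1*5 + 3/5) = -36 + (-5 + 3*(1/5)) = -36 + (-5 + 3/5) = -36 - 22/5 = -202/5)
-255/a(-65, (0 + 6)*(-3)) = -255/(-202/5) = -255*(-5/202) = 1275/202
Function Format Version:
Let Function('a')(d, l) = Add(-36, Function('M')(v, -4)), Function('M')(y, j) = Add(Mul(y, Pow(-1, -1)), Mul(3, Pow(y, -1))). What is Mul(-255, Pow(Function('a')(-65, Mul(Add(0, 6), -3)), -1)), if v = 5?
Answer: Rational(1275, 202) ≈ 6.3119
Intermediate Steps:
Function('M')(y, j) = Add(Mul(-1, y), Mul(3, Pow(y, -1))) (Function('M')(y, j) = Add(Mul(y, -1), Mul(3, Pow(y, -1))) = Add(Mul(-1, y), Mul(3, Pow(y, -1))))
Function('a')(d, l) = Rational(-202, 5) (Function('a')(d, l) = Add(-36, Add(Mul(-1, 5), Mul(3, Pow(5, -1)))) = Add(-36, Add(-5, Mul(3, Rational(1, 5)))) = Add(-36, Add(-5, Rational(3, 5))) = Add(-36, Rational(-22, 5)) = Rational(-202, 5))
Mul(-255, Pow(Function('a')(-65, Mul(Add(0, 6), -3)), -1)) = Mul(-255, Pow(Rational(-202, 5), -1)) = Mul(-255, Rational(-5, 202)) = Rational(1275, 202)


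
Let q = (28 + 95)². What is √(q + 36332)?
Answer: √51461 ≈ 226.85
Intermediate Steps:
q = 15129 (q = 123² = 15129)
√(q + 36332) = √(15129 + 36332) = √51461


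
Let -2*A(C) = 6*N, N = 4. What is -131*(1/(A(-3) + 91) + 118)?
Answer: -1221313/79 ≈ -15460.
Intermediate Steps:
A(C) = -12 (A(C) = -3*4 = -½*24 = -12)
-131*(1/(A(-3) + 91) + 118) = -131*(1/(-12 + 91) + 118) = -131*(1/79 + 118) = -131*9323/79 = -1221313/79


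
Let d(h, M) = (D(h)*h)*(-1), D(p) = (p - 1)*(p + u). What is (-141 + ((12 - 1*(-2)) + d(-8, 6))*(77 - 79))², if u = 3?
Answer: 790321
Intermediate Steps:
D(p) = (-1 + p)*(3 + p) (D(p) = (p - 1)*(p + 3) = (-1 + p)*(3 + p))
d(h, M) = -h*(-3 + h² + 2*h) (d(h, M) = ((-3 + h² + 2*h)*h)*(-1) = (h*(-3 + h² + 2*h))*(-1) = -h*(-3 + h² + 2*h))
(-141 + ((12 - 1*(-2)) + d(-8, 6))*(77 - 79))² = (-141 + ((12 - 1*(-2)) - 8*(3 - 1*(-8)² - 2*(-8)))*(77 - 79))² = (-141 + ((12 + 2) - 8*(3 - 1*64 + 16))*(-2))² = (-141 + (14 - 8*(3 - 64 + 16))*(-2))² = (-141 + (14 - 8*(-45))*(-2))² = (-141 + (14 + 360)*(-2))² = (-141 + 374*(-2))² = (-141 - 748)² = (-889)² = 790321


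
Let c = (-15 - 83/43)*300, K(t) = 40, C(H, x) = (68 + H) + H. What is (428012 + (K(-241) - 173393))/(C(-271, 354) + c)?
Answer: -10950337/238782 ≈ -45.859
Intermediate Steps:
C(H, x) = 68 + 2*H
c = -218400/43 (c = (-15 - 83*1/43)*300 = (-15 - 83/43)*300 = -728/43*300 = -218400/43 ≈ -5079.1)
(428012 + (K(-241) - 173393))/(C(-271, 354) + c) = (428012 + (40 - 173393))/((68 + 2*(-271)) - 218400/43) = (428012 - 173353)/((68 - 542) - 218400/43) = 254659/(-474 - 218400/43) = 254659/(-238782/43) = 254659*(-43/238782) = -10950337/238782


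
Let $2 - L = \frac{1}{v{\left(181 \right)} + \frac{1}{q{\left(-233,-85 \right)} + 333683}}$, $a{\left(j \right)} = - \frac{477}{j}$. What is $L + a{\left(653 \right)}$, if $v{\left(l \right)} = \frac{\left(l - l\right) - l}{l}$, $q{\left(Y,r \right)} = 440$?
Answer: $\frac{495169457}{218181666} \approx 2.2695$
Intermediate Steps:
$v{\left(l \right)} = -1$ ($v{\left(l \right)} = \frac{0 - l}{l} = \frac{\left(-1\right) l}{l} = -1$)
$L = \frac{1002367}{334122}$ ($L = 2 - \frac{1}{-1 + \frac{1}{440 + 333683}} = 2 - \frac{1}{-1 + \frac{1}{334123}} = 2 - \frac{1}{- \frac{334122}{334123}} = 2 - - \frac{334123}{334122} = 2 + \frac{334123}{334122} = \frac{1002367}{334122} \approx 3.0$)
$L + a{\left(653 \right)} = \frac{1002367}{334122} - \frac{477}{653} = \frac{495169457}{218181666}$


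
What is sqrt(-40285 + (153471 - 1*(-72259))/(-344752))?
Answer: 5*I*sqrt(11970272135894)/86188 ≈ 200.71*I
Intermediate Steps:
sqrt(-40285 + (153471 - 1*(-72259))/(-344752)) = sqrt(-40285 + (153471 + 72259)*(-1/344752)) = sqrt(-40285 + 225730*(-1/344752)) = sqrt(-40285 - 112865/172376) = sqrt(-6944280025/172376) = 5*I*sqrt(11970272135894)/86188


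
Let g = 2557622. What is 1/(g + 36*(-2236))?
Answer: 1/2477126 ≈ 4.0369e-7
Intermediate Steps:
1/(g + 36*(-2236)) = 1/(2557622 + 36*(-2236)) = 1/(2557622 - 80496) = 1/2477126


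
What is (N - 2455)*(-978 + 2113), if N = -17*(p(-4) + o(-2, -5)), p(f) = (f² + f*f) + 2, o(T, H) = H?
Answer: -3345980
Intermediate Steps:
p(f) = 2 + 2*f² (p(f) = (f² + f²) + 2 = 2*f² + 2 = 2 + 2*f²)
N = -493 (N = -17*((2 + 2*(-4)²) - 5) = -17*((2 + 2*16) - 5) = -17*((2 + 32) - 5) = -17*(34 - 5) = -17*29 = -493)
(N - 2455)*(-978 + 2113) = (-493 - 2455)*(-978 + 2113) = -2948*1135 = -3345980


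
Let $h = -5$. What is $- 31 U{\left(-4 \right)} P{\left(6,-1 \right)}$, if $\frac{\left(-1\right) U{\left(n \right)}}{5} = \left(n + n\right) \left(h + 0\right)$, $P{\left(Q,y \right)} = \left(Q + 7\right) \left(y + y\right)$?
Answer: $-161200$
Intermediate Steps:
$P{\left(Q,y \right)} = 2 y \left(7 + Q\right)$ ($P{\left(Q,y \right)} = \left(7 + Q\right) 2 y = 2 y \left(7 + Q\right)$)
$U{\left(n \right)} = 50 n$ ($U{\left(n \right)} = - 5 \left(n + n\right) \left(-5 + 0\right) = - 5 \cdot 2 n \left(-5\right) = - 5 \left(- 10 n\right) = 50 n$)
$- 31 U{\left(-4 \right)} P{\left(6,-1 \right)} = - 31 \cdot 50 \left(-4\right) 2 \left(-1\right) \left(7 + 6\right) = \left(-31\right) \left(-200\right) 2 \left(-1\right) 13 = 6200 \left(-26\right) = -161200$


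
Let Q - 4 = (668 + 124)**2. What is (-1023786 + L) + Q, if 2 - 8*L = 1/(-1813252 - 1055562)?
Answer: -9100285379587/22950512 ≈ -3.9652e+5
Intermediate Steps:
Q = 627268 (Q = 4 + (668 + 124)**2 = 4 + 792**2 = 4 + 627264 = 627268)
L = 5737629/22950512 (L = 1/4 - 1/(8*(-1813252 - 1055562)) = 1/4 - 1/8/(-2868814) = 1/4 - 1/8*(-1/2868814) = 1/4 + 1/22950512 = 5737629/22950512 ≈ 0.25000)
(-1023786 + L) + Q = (-1023786 + 5737629/22950512) + 627268 = -23496407140803/22950512 + 627268 = -9100285379587/22950512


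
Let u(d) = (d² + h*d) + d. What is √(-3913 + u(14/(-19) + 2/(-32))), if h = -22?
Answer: I*√360013447/304 ≈ 62.415*I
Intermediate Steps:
u(d) = d² - 21*d (u(d) = (d² - 22*d) + d = d² - 21*d)
√(-3913 + u(14/(-19) + 2/(-32))) = √(-3913 + (14/(-19) + 2/(-32))*(-21 + (14/(-19) + 2/(-32)))) = √(-3913 + (14*(-1/19) + 2*(-1/32))*(-21 + (14*(-1/19) + 2*(-1/32)))) = √(-3913 + (-14/19 - 1/16)*(-21 + (-14/19 - 1/16))) = √(-3913 - 243*(-21 - 243/304)/304) = √(-3913 - 243/304*(-6627/304)) = √(-3913 + 1610361/92416) = √(-360013447/92416) = I*√360013447/304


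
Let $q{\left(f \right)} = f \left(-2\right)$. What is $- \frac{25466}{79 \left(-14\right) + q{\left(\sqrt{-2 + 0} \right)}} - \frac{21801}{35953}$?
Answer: $\frac{246490634986}{10994822883} - \frac{12733 i \sqrt{2}}{305811} \approx 22.419 - 0.058883 i$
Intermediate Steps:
$q{\left(f \right)} = - 2 f$
$- \frac{25466}{79 \left(-14\right) + q{\left(\sqrt{-2 + 0} \right)}} - \frac{21801}{35953} = - \frac{25466}{79 \left(-14\right) - 2 \sqrt{-2 + 0}} - \frac{21801}{35953} = - \frac{25466}{-1106 - 2 \sqrt{-2}} - \frac{21801}{35953} = - \frac{25466}{-1106 - 2 i \sqrt{2}} - \frac{21801}{35953} = - \frac{21801}{35953} - \frac{25466}{-1106 - 2 i \sqrt{2}}$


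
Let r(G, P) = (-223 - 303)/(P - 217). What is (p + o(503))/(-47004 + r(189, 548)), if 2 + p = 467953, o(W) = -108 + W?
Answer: -77511263/7779425 ≈ -9.9636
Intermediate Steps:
r(G, P) = -526/(-217 + P)
p = 467951 (p = -2 + 467953 = 467951)
(p + o(503))/(-47004 + r(189, 548)) = (467951 + (-108 + 503))/(-47004 - 526/(-217 + 548)) = (467951 + 395)/(-47004 - 526/331) = 468346/(-47004 - 526*1/331) = 468346/(-47004 - 526/331) = 468346/(-15558850/331) = 468346*(-331/15558850) = -77511263/7779425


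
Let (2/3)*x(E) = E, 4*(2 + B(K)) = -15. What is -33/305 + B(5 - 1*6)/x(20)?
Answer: -439/1464 ≈ -0.29986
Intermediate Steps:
B(K) = -23/4 (B(K) = -2 + (¼)*(-15) = -2 - 15/4 = -23/4)
x(E) = 3*E/2
-33/305 + B(5 - 1*6)/x(20) = -33/305 - 23/(4*((3/2)*20)) = -33*1/305 - 23/4/30 = -33/305 - 23/4*1/30 = -33/305 - 23/120 = -439/1464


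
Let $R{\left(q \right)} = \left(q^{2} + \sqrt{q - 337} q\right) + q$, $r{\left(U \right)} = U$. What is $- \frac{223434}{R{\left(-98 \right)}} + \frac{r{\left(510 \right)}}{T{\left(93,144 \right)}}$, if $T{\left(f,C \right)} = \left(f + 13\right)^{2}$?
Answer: $\frac{3 \left(- 208804697 i + 4165 \sqrt{435}\right)}{275282 \left(\sqrt{435} + 97 i\right)} \approx -22.42 - 4.8305 i$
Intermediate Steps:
$T{\left(f,C \right)} = \left(13 + f\right)^{2}$
$R{\left(q \right)} = q + q^{2} + q \sqrt{-337 + q}$ ($R{\left(q \right)} = \left(q^{2} + \sqrt{-337 + q} q\right) + q = \left(q^{2} + q \sqrt{-337 + q}\right) + q = q + q^{2} + q \sqrt{-337 + q}$)
$- \frac{223434}{R{\left(-98 \right)}} + \frac{r{\left(510 \right)}}{T{\left(93,144 \right)}} = - \frac{223434}{\left(-98\right) \left(1 - 98 + \sqrt{-337 - 98}\right)} + \frac{510}{\left(13 + 93\right)^{2}} = - \frac{223434}{\left(-98\right) \left(1 - 98 + \sqrt{-435}\right)} + \frac{510}{106^{2}} = - \frac{223434}{\left(-98\right) \left(1 - 98 + i \sqrt{435}\right)} + \frac{510}{11236} = - \frac{223434}{\left(-98\right) \left(-97 + i \sqrt{435}\right)} + 510 \cdot \frac{1}{11236} = - \frac{223434}{9506 - 98 i \sqrt{435}} + \frac{255}{5618} = \frac{255}{5618} - \frac{223434}{9506 - 98 i \sqrt{435}}$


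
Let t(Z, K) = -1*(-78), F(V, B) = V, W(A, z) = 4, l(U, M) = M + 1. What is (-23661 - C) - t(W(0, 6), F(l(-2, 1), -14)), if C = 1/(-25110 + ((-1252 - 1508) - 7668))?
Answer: -843636581/35538 ≈ -23739.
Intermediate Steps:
l(U, M) = 1 + M
t(Z, K) = 78
C = -1/35538 (C = 1/(-25110 + (-2760 - 7668)) = 1/(-25110 - 10428) = 1/(-35538) = -1/35538 ≈ -2.8139e-5)
(-23661 - C) - t(W(0, 6), F(l(-2, 1), -14)) = (-23661 - 1*(-1/35538)) - 1*78 = (-23661 + 1/35538) - 78 = -840864617/35538 - 78 = -843636581/35538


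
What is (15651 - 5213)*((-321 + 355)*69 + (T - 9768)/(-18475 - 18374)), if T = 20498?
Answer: 902229656512/36849 ≈ 2.4485e+7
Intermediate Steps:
(15651 - 5213)*((-321 + 355)*69 + (T - 9768)/(-18475 - 18374)) = (15651 - 5213)*((-321 + 355)*69 + (20498 - 9768)/(-18475 - 18374)) = 10438*(34*69 + 10730/(-36849)) = 10438*(2346 + 10730*(-1/36849)) = 10438*(2346 - 10730/36849) = 10438*(86437024/36849) = 902229656512/36849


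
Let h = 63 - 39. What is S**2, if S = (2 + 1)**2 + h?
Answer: 1089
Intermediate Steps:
h = 24
S = 33 (S = (2 + 1)**2 + 24 = 3**2 + 24 = 9 + 24 = 33)
S**2 = 33**2 = 1089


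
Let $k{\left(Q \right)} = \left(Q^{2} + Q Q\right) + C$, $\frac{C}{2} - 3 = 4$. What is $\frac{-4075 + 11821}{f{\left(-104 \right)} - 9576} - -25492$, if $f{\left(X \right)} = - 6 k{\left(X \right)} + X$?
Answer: $\frac{1778776903}{69778} \approx 25492.0$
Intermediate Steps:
$C = 14$ ($C = 6 + 2 \cdot 4 = 6 + 8 = 14$)
$k{\left(Q \right)} = 14 + 2 Q^{2}$ ($k{\left(Q \right)} = \left(Q^{2} + Q Q\right) + 14 = \left(Q^{2} + Q^{2}\right) + 14 = 2 Q^{2} + 14 = 14 + 2 Q^{2}$)
$f{\left(X \right)} = -84 + X - 12 X^{2}$ ($f{\left(X \right)} = - 6 \left(14 + 2 X^{2}\right) + X = \left(-84 - 12 X^{2}\right) + X = -84 + X - 12 X^{2}$)
$\frac{-4075 + 11821}{f{\left(-104 \right)} - 9576} - -25492 = \frac{-4075 + 11821}{\left(-84 - 104 - 12 \left(-104\right)^{2}\right) - 9576} - -25492 = \frac{7746}{\left(-84 - 104 - 129792\right) - 9576} + 25492 = \frac{7746}{-129980 - 9576} + 25492 = \frac{7746}{-139556} + 25492 = 7746 \left(- \frac{1}{139556}\right) + 25492 = - \frac{3873}{69778} + 25492 = \frac{1778776903}{69778}$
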